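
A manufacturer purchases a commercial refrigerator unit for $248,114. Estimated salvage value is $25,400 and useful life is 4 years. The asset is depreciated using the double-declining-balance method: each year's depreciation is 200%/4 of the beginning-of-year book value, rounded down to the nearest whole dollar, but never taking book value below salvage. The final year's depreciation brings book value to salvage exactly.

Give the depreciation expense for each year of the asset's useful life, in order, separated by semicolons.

$124,057; $62,028; $31,014; $5,615

Depreciable base = $248,114 − $25,400 = $222,714.
Year 1: ⌊$248,114 × 200%/4⌋ = $124,057. Book value $124,057.
Year 2: ⌊$124,057 × 200%/4⌋ = $62,028. Book value $62,029.
Year 3: ⌊$62,029 × 200%/4⌋ = $31,014. Book value $31,015.
Year 4 (final): $31,015 − $25,400 = $5,615. Book value $25,400.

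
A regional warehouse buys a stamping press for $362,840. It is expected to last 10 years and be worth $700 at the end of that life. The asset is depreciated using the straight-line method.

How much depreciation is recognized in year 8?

$36,214

Depreciable base = $362,840 − $700 = $362,140.
Annual expense = $362,140 / 10 = $36,214.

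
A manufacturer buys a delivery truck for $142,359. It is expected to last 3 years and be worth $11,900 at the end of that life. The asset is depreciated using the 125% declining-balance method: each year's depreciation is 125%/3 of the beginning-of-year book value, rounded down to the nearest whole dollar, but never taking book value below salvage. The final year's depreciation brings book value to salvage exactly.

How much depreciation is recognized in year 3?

Depreciable base = $142,359 − $11,900 = $130,459.
Year 1: ⌊$142,359 × 125%/3⌋ = $59,316. Book value $83,043.
Year 2: ⌊$83,043 × 125%/3⌋ = $34,601. Book value $48,442.
Year 3 (final): $48,442 − $11,900 = $36,542. Book value $11,900.

$36,542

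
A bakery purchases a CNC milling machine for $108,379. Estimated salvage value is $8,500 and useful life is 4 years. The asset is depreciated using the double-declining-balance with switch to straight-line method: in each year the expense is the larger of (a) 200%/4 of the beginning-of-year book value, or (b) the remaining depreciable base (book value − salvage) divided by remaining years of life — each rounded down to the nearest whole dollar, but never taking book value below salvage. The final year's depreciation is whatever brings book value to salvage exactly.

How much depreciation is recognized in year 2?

$27,095

Depreciable base = $108,379 − $8,500 = $99,879.
Year 1: DB = ⌊$108,379 × 200%/4⌋ = $54,189; SL = ⌊$99,879/4⌋ = $24,969 → take DB $54,189. Book value $54,190.
Year 2: DB = ⌊$54,190 × 200%/4⌋ = $27,095; SL = ⌊$45,690/3⌋ = $15,230 → take DB $27,095. Book value $27,095.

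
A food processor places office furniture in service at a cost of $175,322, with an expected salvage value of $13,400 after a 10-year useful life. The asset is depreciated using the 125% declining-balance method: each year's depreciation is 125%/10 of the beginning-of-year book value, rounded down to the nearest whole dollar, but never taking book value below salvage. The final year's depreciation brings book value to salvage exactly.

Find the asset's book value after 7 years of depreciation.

$68,851

Depreciable base = $175,322 − $13,400 = $161,922.
Year 1: ⌊$175,322 × 125%/10⌋ = $21,915. Book value $153,407.
Year 2: ⌊$153,407 × 125%/10⌋ = $19,175. Book value $134,232.
Year 3: ⌊$134,232 × 125%/10⌋ = $16,779. Book value $117,453.
Year 4: ⌊$117,453 × 125%/10⌋ = $14,681. Book value $102,772.
Year 5: ⌊$102,772 × 125%/10⌋ = $12,846. Book value $89,926.
Year 6: ⌊$89,926 × 125%/10⌋ = $11,240. Book value $78,686.
Year 7: ⌊$78,686 × 125%/10⌋ = $9,835. Book value $68,851.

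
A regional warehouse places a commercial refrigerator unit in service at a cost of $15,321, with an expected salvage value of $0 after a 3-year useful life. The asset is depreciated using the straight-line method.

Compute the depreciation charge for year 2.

Depreciable base = $15,321 − $0 = $15,321.
Annual expense = $15,321 / 3 = $5,107.

$5,107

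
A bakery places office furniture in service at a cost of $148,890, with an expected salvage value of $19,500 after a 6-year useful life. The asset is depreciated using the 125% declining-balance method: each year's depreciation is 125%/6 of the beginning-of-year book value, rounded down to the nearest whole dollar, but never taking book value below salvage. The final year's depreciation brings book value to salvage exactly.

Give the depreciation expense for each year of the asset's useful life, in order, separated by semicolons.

Depreciable base = $148,890 − $19,500 = $129,390.
Year 1: ⌊$148,890 × 125%/6⌋ = $31,018. Book value $117,872.
Year 2: ⌊$117,872 × 125%/6⌋ = $24,556. Book value $93,316.
Year 3: ⌊$93,316 × 125%/6⌋ = $19,440. Book value $73,876.
Year 4: ⌊$73,876 × 125%/6⌋ = $15,390. Book value $58,486.
Year 5: ⌊$58,486 × 125%/6⌋ = $12,184. Book value $46,302.
Year 6 (final): $46,302 − $19,500 = $26,802. Book value $19,500.

$31,018; $24,556; $19,440; $15,390; $12,184; $26,802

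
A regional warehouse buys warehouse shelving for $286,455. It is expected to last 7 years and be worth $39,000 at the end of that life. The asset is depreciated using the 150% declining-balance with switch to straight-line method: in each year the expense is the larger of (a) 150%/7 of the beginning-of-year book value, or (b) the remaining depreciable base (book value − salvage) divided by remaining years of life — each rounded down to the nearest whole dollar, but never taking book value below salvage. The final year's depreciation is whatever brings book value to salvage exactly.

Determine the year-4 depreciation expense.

Depreciable base = $286,455 − $39,000 = $247,455.
Year 1: DB = ⌊$286,455 × 150%/7⌋ = $61,383; SL = ⌊$247,455/7⌋ = $35,350 → take DB $61,383. Book value $225,072.
Year 2: DB = ⌊$225,072 × 150%/7⌋ = $48,229; SL = ⌊$186,072/6⌋ = $31,012 → take DB $48,229. Book value $176,843.
Year 3: DB = ⌊$176,843 × 150%/7⌋ = $37,894; SL = ⌊$137,843/5⌋ = $27,568 → take DB $37,894. Book value $138,949.
Year 4: DB = ⌊$138,949 × 150%/7⌋ = $29,774; SL = ⌊$99,949/4⌋ = $24,987 → take DB $29,774. Book value $109,175.

$29,774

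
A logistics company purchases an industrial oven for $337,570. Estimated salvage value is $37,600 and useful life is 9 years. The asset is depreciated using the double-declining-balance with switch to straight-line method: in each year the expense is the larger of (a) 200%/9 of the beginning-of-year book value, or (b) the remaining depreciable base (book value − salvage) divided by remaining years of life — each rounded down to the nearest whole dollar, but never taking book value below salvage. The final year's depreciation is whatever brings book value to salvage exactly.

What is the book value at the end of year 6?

Depreciable base = $337,570 − $37,600 = $299,970.
Year 1: DB = ⌊$337,570 × 200%/9⌋ = $75,015; SL = ⌊$299,970/9⌋ = $33,330 → take DB $75,015. Book value $262,555.
Year 2: DB = ⌊$262,555 × 200%/9⌋ = $58,345; SL = ⌊$224,955/8⌋ = $28,119 → take DB $58,345. Book value $204,210.
Year 3: DB = ⌊$204,210 × 200%/9⌋ = $45,380; SL = ⌊$166,610/7⌋ = $23,801 → take DB $45,380. Book value $158,830.
Year 4: DB = ⌊$158,830 × 200%/9⌋ = $35,295; SL = ⌊$121,230/6⌋ = $20,205 → take DB $35,295. Book value $123,535.
Year 5: DB = ⌊$123,535 × 200%/9⌋ = $27,452; SL = ⌊$85,935/5⌋ = $17,187 → take DB $27,452. Book value $96,083.
Year 6: DB = ⌊$96,083 × 200%/9⌋ = $21,351; SL = ⌊$58,483/4⌋ = $14,620 → take DB $21,351. Book value $74,732.

$74,732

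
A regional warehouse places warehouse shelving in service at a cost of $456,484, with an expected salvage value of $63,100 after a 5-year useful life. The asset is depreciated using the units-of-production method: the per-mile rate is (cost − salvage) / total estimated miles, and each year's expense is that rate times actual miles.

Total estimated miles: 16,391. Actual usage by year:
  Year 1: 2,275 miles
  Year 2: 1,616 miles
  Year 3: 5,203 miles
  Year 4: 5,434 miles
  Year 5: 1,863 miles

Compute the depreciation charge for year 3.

$124,872

Depreciable base = $456,484 − $63,100 = $393,384.
Rate = $393,384 / 16,391 miles = $24 per mile.
Year 1: 2,275 × $24 = $54,600. Book value $401,884.
Year 2: 1,616 × $24 = $38,784. Book value $363,100.
Year 3: 5,203 × $24 = $124,872. Book value $238,228.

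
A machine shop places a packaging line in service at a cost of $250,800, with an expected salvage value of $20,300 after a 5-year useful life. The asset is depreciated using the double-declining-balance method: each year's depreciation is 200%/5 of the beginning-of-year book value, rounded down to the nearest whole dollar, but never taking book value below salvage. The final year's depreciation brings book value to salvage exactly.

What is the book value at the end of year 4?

Depreciable base = $250,800 − $20,300 = $230,500.
Year 1: ⌊$250,800 × 200%/5⌋ = $100,320. Book value $150,480.
Year 2: ⌊$150,480 × 200%/5⌋ = $60,192. Book value $90,288.
Year 3: ⌊$90,288 × 200%/5⌋ = $36,115. Book value $54,173.
Year 4: ⌊$54,173 × 200%/5⌋ = $21,669. Book value $32,504.

$32,504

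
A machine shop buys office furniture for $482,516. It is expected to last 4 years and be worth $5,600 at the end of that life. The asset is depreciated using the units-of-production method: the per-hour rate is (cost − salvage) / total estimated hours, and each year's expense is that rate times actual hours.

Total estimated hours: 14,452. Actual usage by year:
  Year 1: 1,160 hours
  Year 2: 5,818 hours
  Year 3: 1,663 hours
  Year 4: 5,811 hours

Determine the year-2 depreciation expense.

Depreciable base = $482,516 − $5,600 = $476,916.
Rate = $476,916 / 14,452 hours = $33 per hour.
Year 1: 1,160 × $33 = $38,280. Book value $444,236.
Year 2: 5,818 × $33 = $191,994. Book value $252,242.

$191,994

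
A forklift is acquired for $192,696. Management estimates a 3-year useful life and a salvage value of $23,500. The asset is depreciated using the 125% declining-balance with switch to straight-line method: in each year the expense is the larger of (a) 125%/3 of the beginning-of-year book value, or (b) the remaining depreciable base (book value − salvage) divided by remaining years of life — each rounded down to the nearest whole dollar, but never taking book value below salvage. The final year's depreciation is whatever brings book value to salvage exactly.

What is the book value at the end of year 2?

Depreciable base = $192,696 − $23,500 = $169,196.
Year 1: DB = ⌊$192,696 × 125%/3⌋ = $80,290; SL = ⌊$169,196/3⌋ = $56,398 → take DB $80,290. Book value $112,406.
Year 2: DB = ⌊$112,406 × 125%/3⌋ = $46,835; SL = ⌊$88,906/2⌋ = $44,453 → take DB $46,835. Book value $65,571.

$65,571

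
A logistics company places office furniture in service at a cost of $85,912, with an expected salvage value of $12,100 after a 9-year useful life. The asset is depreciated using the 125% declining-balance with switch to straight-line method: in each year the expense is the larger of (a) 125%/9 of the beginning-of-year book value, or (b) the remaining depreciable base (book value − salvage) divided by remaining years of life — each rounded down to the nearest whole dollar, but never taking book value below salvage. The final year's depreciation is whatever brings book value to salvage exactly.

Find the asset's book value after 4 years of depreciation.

Depreciable base = $85,912 − $12,100 = $73,812.
Year 1: DB = ⌊$85,912 × 125%/9⌋ = $11,932; SL = ⌊$73,812/9⌋ = $8,201 → take DB $11,932. Book value $73,980.
Year 2: DB = ⌊$73,980 × 125%/9⌋ = $10,275; SL = ⌊$61,880/8⌋ = $7,735 → take DB $10,275. Book value $63,705.
Year 3: DB = ⌊$63,705 × 125%/9⌋ = $8,847; SL = ⌊$51,605/7⌋ = $7,372 → take DB $8,847. Book value $54,858.
Year 4: DB = ⌊$54,858 × 125%/9⌋ = $7,619; SL = ⌊$42,758/6⌋ = $7,126 → take DB $7,619. Book value $47,239.

$47,239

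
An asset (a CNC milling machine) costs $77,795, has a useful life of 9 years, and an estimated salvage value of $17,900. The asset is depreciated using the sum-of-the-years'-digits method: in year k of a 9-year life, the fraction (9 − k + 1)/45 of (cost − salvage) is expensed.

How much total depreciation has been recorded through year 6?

Depreciable base = $77,795 − $17,900 = $59,895.
Sum of the years' digits = 9+8+7+6+5+4+3+2+1 = 45.
Year 1: $59,895 × 9/45 = $11,979. Book value $65,816.
Year 2: $59,895 × 8/45 = $10,648. Book value $55,168.
Year 3: $59,895 × 7/45 = $9,317. Book value $45,851.
Year 4: $59,895 × 6/45 = $7,986. Book value $37,865.
Year 5: $59,895 × 5/45 = $6,655. Book value $31,210.
Year 6: $59,895 × 4/45 = $5,324. Book value $25,886.
Accumulated through year 6 = $77,795 − $25,886 = $51,909.

$51,909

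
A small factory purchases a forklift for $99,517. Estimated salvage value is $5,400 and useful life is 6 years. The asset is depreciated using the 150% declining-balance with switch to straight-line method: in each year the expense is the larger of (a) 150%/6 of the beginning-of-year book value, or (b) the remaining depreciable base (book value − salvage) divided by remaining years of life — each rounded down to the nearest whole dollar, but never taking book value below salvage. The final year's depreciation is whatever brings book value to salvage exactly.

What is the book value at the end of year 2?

$55,979

Depreciable base = $99,517 − $5,400 = $94,117.
Year 1: DB = ⌊$99,517 × 150%/6⌋ = $24,879; SL = ⌊$94,117/6⌋ = $15,686 → take DB $24,879. Book value $74,638.
Year 2: DB = ⌊$74,638 × 150%/6⌋ = $18,659; SL = ⌊$69,238/5⌋ = $13,847 → take DB $18,659. Book value $55,979.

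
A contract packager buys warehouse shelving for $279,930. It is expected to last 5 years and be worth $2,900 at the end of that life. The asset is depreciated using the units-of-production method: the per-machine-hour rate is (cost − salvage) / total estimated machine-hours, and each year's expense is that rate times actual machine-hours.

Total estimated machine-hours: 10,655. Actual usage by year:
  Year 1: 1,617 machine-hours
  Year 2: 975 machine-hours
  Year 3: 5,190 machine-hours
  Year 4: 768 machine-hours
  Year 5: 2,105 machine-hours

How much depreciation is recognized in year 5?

$54,730

Depreciable base = $279,930 − $2,900 = $277,030.
Rate = $277,030 / 10,655 machine-hours = $26 per machine-hour.
Year 1: 1,617 × $26 = $42,042. Book value $237,888.
Year 2: 975 × $26 = $25,350. Book value $212,538.
Year 3: 5,190 × $26 = $134,940. Book value $77,598.
Year 4: 768 × $26 = $19,968. Book value $57,630.
Year 5: 2,105 × $26 = $54,730. Book value $2,900.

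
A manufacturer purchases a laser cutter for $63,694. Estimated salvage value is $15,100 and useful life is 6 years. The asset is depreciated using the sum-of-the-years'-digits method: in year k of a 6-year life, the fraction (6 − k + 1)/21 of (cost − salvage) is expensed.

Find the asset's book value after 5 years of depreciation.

$17,414

Depreciable base = $63,694 − $15,100 = $48,594.
Sum of the years' digits = 6+5+4+3+2+1 = 21.
Year 1: $48,594 × 6/21 = $13,884. Book value $49,810.
Year 2: $48,594 × 5/21 = $11,570. Book value $38,240.
Year 3: $48,594 × 4/21 = $9,256. Book value $28,984.
Year 4: $48,594 × 3/21 = $6,942. Book value $22,042.
Year 5: $48,594 × 2/21 = $4,628. Book value $17,414.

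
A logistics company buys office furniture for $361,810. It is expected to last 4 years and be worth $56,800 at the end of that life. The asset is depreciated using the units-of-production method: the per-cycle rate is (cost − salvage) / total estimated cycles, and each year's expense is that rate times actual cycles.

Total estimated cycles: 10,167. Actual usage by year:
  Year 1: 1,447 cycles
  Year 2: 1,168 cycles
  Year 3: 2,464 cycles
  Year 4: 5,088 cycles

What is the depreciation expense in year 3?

$73,920

Depreciable base = $361,810 − $56,800 = $305,010.
Rate = $305,010 / 10,167 cycles = $30 per cycle.
Year 1: 1,447 × $30 = $43,410. Book value $318,400.
Year 2: 1,168 × $30 = $35,040. Book value $283,360.
Year 3: 2,464 × $30 = $73,920. Book value $209,440.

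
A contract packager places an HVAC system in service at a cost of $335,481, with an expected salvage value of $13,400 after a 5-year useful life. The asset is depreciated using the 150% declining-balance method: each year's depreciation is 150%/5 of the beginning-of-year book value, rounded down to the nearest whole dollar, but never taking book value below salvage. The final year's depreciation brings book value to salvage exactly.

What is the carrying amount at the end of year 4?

Depreciable base = $335,481 − $13,400 = $322,081.
Year 1: ⌊$335,481 × 150%/5⌋ = $100,644. Book value $234,837.
Year 2: ⌊$234,837 × 150%/5⌋ = $70,451. Book value $164,386.
Year 3: ⌊$164,386 × 150%/5⌋ = $49,315. Book value $115,071.
Year 4: ⌊$115,071 × 150%/5⌋ = $34,521. Book value $80,550.

$80,550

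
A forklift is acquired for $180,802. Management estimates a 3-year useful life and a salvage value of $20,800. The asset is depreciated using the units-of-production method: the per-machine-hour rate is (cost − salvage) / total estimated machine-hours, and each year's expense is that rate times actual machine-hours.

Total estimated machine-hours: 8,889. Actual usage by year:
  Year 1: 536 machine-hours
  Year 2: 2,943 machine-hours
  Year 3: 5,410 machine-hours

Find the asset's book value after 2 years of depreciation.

$118,180

Depreciable base = $180,802 − $20,800 = $160,002.
Rate = $160,002 / 8,889 machine-hours = $18 per machine-hour.
Year 1: 536 × $18 = $9,648. Book value $171,154.
Year 2: 2,943 × $18 = $52,974. Book value $118,180.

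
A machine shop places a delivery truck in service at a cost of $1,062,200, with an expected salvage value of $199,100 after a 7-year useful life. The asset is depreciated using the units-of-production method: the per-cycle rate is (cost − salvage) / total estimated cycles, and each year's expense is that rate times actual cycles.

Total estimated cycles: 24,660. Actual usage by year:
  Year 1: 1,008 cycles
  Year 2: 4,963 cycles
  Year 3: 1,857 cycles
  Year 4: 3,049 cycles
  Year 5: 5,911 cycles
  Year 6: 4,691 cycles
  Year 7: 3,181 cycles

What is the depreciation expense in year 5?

$206,885

Depreciable base = $1,062,200 − $199,100 = $863,100.
Rate = $863,100 / 24,660 cycles = $35 per cycle.
Year 1: 1,008 × $35 = $35,280. Book value $1,026,920.
Year 2: 4,963 × $35 = $173,705. Book value $853,215.
Year 3: 1,857 × $35 = $64,995. Book value $788,220.
Year 4: 3,049 × $35 = $106,715. Book value $681,505.
Year 5: 5,911 × $35 = $206,885. Book value $474,620.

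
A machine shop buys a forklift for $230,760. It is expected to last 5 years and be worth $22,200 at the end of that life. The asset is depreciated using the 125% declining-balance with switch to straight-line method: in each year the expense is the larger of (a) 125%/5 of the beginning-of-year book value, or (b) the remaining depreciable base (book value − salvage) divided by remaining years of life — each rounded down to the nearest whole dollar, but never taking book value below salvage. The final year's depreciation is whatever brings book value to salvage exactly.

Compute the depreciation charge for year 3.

Depreciable base = $230,760 − $22,200 = $208,560.
Year 1: DB = ⌊$230,760 × 125%/5⌋ = $57,690; SL = ⌊$208,560/5⌋ = $41,712 → take DB $57,690. Book value $173,070.
Year 2: DB = ⌊$173,070 × 125%/5⌋ = $43,267; SL = ⌊$150,870/4⌋ = $37,717 → take DB $43,267. Book value $129,803.
Year 3: DB = ⌊$129,803 × 125%/5⌋ = $32,450; SL = ⌊$107,603/3⌋ = $35,867 → take SL $35,867. Book value $93,936.

$35,867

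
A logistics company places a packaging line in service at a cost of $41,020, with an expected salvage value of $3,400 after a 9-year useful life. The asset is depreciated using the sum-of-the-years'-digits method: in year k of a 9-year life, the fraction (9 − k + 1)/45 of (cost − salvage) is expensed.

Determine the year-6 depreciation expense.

Depreciable base = $41,020 − $3,400 = $37,620.
Sum of the years' digits = 9+8+7+6+5+4+3+2+1 = 45.
Year 1: $37,620 × 9/45 = $7,524. Book value $33,496.
Year 2: $37,620 × 8/45 = $6,688. Book value $26,808.
Year 3: $37,620 × 7/45 = $5,852. Book value $20,956.
Year 4: $37,620 × 6/45 = $5,016. Book value $15,940.
Year 5: $37,620 × 5/45 = $4,180. Book value $11,760.
Year 6: $37,620 × 4/45 = $3,344. Book value $8,416.

$3,344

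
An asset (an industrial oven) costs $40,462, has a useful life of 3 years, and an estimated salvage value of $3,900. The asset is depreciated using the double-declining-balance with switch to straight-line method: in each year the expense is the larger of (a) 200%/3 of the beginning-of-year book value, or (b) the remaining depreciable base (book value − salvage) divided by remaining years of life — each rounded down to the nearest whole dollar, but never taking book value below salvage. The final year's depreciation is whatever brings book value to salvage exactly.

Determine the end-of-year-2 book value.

$4,496

Depreciable base = $40,462 − $3,900 = $36,562.
Year 1: DB = ⌊$40,462 × 200%/3⌋ = $26,974; SL = ⌊$36,562/3⌋ = $12,187 → take DB $26,974. Book value $13,488.
Year 2: DB = ⌊$13,488 × 200%/3⌋ = $8,992; SL = ⌊$9,588/2⌋ = $4,794 → take DB $8,992. Book value $4,496.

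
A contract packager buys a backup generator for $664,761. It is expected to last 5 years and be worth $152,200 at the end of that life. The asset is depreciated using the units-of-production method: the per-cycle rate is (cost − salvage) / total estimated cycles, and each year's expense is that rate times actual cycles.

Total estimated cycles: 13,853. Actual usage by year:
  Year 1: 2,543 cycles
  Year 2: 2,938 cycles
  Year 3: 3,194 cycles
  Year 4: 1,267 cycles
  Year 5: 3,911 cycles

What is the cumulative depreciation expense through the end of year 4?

$367,854

Depreciable base = $664,761 − $152,200 = $512,561.
Rate = $512,561 / 13,853 cycles = $37 per cycle.
Year 1: 2,543 × $37 = $94,091. Book value $570,670.
Year 2: 2,938 × $37 = $108,706. Book value $461,964.
Year 3: 3,194 × $37 = $118,178. Book value $343,786.
Year 4: 1,267 × $37 = $46,879. Book value $296,907.
Accumulated through year 4 = $664,761 − $296,907 = $367,854.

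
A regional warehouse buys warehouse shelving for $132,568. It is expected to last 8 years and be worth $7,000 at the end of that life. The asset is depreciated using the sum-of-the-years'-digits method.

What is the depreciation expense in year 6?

Depreciable base = $132,568 − $7,000 = $125,568.
Sum of the years' digits = 8+7+6+5+4+3+2+1 = 36.
Year 1: $125,568 × 8/36 = $27,904. Book value $104,664.
Year 2: $125,568 × 7/36 = $24,416. Book value $80,248.
Year 3: $125,568 × 6/36 = $20,928. Book value $59,320.
Year 4: $125,568 × 5/36 = $17,440. Book value $41,880.
Year 5: $125,568 × 4/36 = $13,952. Book value $27,928.
Year 6: $125,568 × 3/36 = $10,464. Book value $17,464.

$10,464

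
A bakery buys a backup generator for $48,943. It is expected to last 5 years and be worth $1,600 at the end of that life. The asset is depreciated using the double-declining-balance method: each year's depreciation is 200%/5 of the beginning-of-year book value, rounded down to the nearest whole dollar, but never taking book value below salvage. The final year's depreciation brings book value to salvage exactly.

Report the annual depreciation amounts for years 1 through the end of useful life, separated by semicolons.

Depreciable base = $48,943 − $1,600 = $47,343.
Year 1: ⌊$48,943 × 200%/5⌋ = $19,577. Book value $29,366.
Year 2: ⌊$29,366 × 200%/5⌋ = $11,746. Book value $17,620.
Year 3: ⌊$17,620 × 200%/5⌋ = $7,048. Book value $10,572.
Year 4: ⌊$10,572 × 200%/5⌋ = $4,228. Book value $6,344.
Year 5 (final): $6,344 − $1,600 = $4,744. Book value $1,600.

$19,577; $11,746; $7,048; $4,228; $4,744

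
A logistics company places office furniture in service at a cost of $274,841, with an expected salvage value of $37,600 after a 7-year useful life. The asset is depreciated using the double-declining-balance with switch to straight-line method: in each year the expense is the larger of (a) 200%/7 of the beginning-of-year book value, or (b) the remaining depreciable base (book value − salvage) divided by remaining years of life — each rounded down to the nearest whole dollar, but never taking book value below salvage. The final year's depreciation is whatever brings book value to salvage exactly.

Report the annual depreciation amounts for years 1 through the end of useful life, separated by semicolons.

$78,526; $56,090; $40,064; $28,617; $20,441; $13,503; $0

Depreciable base = $274,841 − $37,600 = $237,241.
Year 1: DB = ⌊$274,841 × 200%/7⌋ = $78,526; SL = ⌊$237,241/7⌋ = $33,891 → take DB $78,526. Book value $196,315.
Year 2: DB = ⌊$196,315 × 200%/7⌋ = $56,090; SL = ⌊$158,715/6⌋ = $26,452 → take DB $56,090. Book value $140,225.
Year 3: DB = ⌊$140,225 × 200%/7⌋ = $40,064; SL = ⌊$102,625/5⌋ = $20,525 → take DB $40,064. Book value $100,161.
Year 4: DB = ⌊$100,161 × 200%/7⌋ = $28,617; SL = ⌊$62,561/4⌋ = $15,640 → take DB $28,617. Book value $71,544.
Year 5: DB = ⌊$71,544 × 200%/7⌋ = $20,441; SL = ⌊$33,944/3⌋ = $11,314 → take DB $20,441. Book value $51,103.
Year 6: DB = ⌊$51,103 × 200%/7⌋ = $14,600; SL = ⌊$13,503/2⌋ = $6,751 → take DB $14,600, capped at $13,503. Book value $37,600.
Year 7 (final): $37,600 − $37,600 = $0. Book value $37,600.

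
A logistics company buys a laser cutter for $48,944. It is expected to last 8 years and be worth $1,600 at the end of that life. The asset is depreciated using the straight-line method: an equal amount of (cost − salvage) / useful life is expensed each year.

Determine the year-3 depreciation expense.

Depreciable base = $48,944 − $1,600 = $47,344.
Annual expense = $47,344 / 8 = $5,918.

$5,918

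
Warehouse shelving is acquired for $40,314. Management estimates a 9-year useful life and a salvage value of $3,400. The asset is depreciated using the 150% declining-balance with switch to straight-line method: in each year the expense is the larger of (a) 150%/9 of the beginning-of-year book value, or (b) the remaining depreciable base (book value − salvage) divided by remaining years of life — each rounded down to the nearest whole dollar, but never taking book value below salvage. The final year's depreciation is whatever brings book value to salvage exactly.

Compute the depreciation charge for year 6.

$3,200

Depreciable base = $40,314 − $3,400 = $36,914.
Year 1: DB = ⌊$40,314 × 150%/9⌋ = $6,719; SL = ⌊$36,914/9⌋ = $4,101 → take DB $6,719. Book value $33,595.
Year 2: DB = ⌊$33,595 × 150%/9⌋ = $5,599; SL = ⌊$30,195/8⌋ = $3,774 → take DB $5,599. Book value $27,996.
Year 3: DB = ⌊$27,996 × 150%/9⌋ = $4,666; SL = ⌊$24,596/7⌋ = $3,513 → take DB $4,666. Book value $23,330.
Year 4: DB = ⌊$23,330 × 150%/9⌋ = $3,888; SL = ⌊$19,930/6⌋ = $3,321 → take DB $3,888. Book value $19,442.
Year 5: DB = ⌊$19,442 × 150%/9⌋ = $3,240; SL = ⌊$16,042/5⌋ = $3,208 → take DB $3,240. Book value $16,202.
Year 6: DB = ⌊$16,202 × 150%/9⌋ = $2,700; SL = ⌊$12,802/4⌋ = $3,200 → take SL $3,200. Book value $13,002.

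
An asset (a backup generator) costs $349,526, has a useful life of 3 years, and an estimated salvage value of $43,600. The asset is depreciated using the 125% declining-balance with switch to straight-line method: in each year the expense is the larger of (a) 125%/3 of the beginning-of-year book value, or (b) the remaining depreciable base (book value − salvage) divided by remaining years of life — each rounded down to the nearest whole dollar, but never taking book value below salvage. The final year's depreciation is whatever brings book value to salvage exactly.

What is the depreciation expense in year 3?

$75,337

Depreciable base = $349,526 − $43,600 = $305,926.
Year 1: DB = ⌊$349,526 × 125%/3⌋ = $145,635; SL = ⌊$305,926/3⌋ = $101,975 → take DB $145,635. Book value $203,891.
Year 2: DB = ⌊$203,891 × 125%/3⌋ = $84,954; SL = ⌊$160,291/2⌋ = $80,145 → take DB $84,954. Book value $118,937.
Year 3 (final): $118,937 − $43,600 = $75,337. Book value $43,600.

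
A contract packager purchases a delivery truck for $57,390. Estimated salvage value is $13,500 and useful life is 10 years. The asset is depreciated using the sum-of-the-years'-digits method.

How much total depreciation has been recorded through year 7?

Depreciable base = $57,390 − $13,500 = $43,890.
Sum of the years' digits = 10+9+8+7+6+5+4+3+2+1 = 55.
Year 1: $43,890 × 10/55 = $7,980. Book value $49,410.
Year 2: $43,890 × 9/55 = $7,182. Book value $42,228.
Year 3: $43,890 × 8/55 = $6,384. Book value $35,844.
Year 4: $43,890 × 7/55 = $5,586. Book value $30,258.
Year 5: $43,890 × 6/55 = $4,788. Book value $25,470.
Year 6: $43,890 × 5/55 = $3,990. Book value $21,480.
Year 7: $43,890 × 4/55 = $3,192. Book value $18,288.
Accumulated through year 7 = $57,390 − $18,288 = $39,102.

$39,102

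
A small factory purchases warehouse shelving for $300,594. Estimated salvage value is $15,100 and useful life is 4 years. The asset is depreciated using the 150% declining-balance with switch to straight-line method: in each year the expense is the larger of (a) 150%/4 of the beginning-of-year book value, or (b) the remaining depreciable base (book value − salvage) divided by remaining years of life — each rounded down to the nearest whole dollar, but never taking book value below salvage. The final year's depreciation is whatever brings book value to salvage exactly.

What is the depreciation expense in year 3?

$51,160

Depreciable base = $300,594 − $15,100 = $285,494.
Year 1: DB = ⌊$300,594 × 150%/4⌋ = $112,722; SL = ⌊$285,494/4⌋ = $71,373 → take DB $112,722. Book value $187,872.
Year 2: DB = ⌊$187,872 × 150%/4⌋ = $70,452; SL = ⌊$172,772/3⌋ = $57,590 → take DB $70,452. Book value $117,420.
Year 3: DB = ⌊$117,420 × 150%/4⌋ = $44,032; SL = ⌊$102,320/2⌋ = $51,160 → take SL $51,160. Book value $66,260.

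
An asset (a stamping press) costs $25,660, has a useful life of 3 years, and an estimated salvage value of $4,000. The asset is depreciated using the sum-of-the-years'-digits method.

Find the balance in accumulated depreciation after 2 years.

Depreciable base = $25,660 − $4,000 = $21,660.
Sum of the years' digits = 3+2+1 = 6.
Year 1: $21,660 × 3/6 = $10,830. Book value $14,830.
Year 2: $21,660 × 2/6 = $7,220. Book value $7,610.
Accumulated through year 2 = $25,660 − $7,610 = $18,050.

$18,050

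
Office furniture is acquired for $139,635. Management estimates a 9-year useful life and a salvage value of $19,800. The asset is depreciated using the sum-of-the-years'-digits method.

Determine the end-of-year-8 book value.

$22,463

Depreciable base = $139,635 − $19,800 = $119,835.
Sum of the years' digits = 9+8+7+6+5+4+3+2+1 = 45.
Year 1: $119,835 × 9/45 = $23,967. Book value $115,668.
Year 2: $119,835 × 8/45 = $21,304. Book value $94,364.
Year 3: $119,835 × 7/45 = $18,641. Book value $75,723.
Year 4: $119,835 × 6/45 = $15,978. Book value $59,745.
Year 5: $119,835 × 5/45 = $13,315. Book value $46,430.
Year 6: $119,835 × 4/45 = $10,652. Book value $35,778.
Year 7: $119,835 × 3/45 = $7,989. Book value $27,789.
Year 8: $119,835 × 2/45 = $5,326. Book value $22,463.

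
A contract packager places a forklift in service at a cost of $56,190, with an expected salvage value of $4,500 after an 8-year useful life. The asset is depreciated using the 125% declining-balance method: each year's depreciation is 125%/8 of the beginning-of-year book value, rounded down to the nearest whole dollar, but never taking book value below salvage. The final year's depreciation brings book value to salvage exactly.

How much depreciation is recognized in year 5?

$4,450

Depreciable base = $56,190 − $4,500 = $51,690.
Year 1: ⌊$56,190 × 125%/8⌋ = $8,779. Book value $47,411.
Year 2: ⌊$47,411 × 125%/8⌋ = $7,407. Book value $40,004.
Year 3: ⌊$40,004 × 125%/8⌋ = $6,250. Book value $33,754.
Year 4: ⌊$33,754 × 125%/8⌋ = $5,274. Book value $28,480.
Year 5: ⌊$28,480 × 125%/8⌋ = $4,450. Book value $24,030.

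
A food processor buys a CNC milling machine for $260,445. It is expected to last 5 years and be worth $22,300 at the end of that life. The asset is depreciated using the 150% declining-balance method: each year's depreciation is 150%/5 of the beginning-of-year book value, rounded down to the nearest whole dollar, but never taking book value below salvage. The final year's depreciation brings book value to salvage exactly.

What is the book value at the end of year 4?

Depreciable base = $260,445 − $22,300 = $238,145.
Year 1: ⌊$260,445 × 150%/5⌋ = $78,133. Book value $182,312.
Year 2: ⌊$182,312 × 150%/5⌋ = $54,693. Book value $127,619.
Year 3: ⌊$127,619 × 150%/5⌋ = $38,285. Book value $89,334.
Year 4: ⌊$89,334 × 150%/5⌋ = $26,800. Book value $62,534.

$62,534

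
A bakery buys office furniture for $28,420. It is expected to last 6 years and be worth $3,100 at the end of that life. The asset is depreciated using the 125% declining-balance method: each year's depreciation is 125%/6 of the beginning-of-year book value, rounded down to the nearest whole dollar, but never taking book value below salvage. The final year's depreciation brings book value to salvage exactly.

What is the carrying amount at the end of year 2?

$17,813

Depreciable base = $28,420 − $3,100 = $25,320.
Year 1: ⌊$28,420 × 125%/6⌋ = $5,920. Book value $22,500.
Year 2: ⌊$22,500 × 125%/6⌋ = $4,687. Book value $17,813.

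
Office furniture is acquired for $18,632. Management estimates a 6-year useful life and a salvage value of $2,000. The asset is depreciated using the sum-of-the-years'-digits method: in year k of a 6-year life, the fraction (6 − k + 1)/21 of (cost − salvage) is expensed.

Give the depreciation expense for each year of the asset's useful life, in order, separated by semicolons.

Depreciable base = $18,632 − $2,000 = $16,632.
Sum of the years' digits = 6+5+4+3+2+1 = 21.
Year 1: $16,632 × 6/21 = $4,752. Book value $13,880.
Year 2: $16,632 × 5/21 = $3,960. Book value $9,920.
Year 3: $16,632 × 4/21 = $3,168. Book value $6,752.
Year 4: $16,632 × 3/21 = $2,376. Book value $4,376.
Year 5: $16,632 × 2/21 = $1,584. Book value $2,792.
Year 6: $16,632 × 1/21 = $792. Book value $2,000.

$4,752; $3,960; $3,168; $2,376; $1,584; $792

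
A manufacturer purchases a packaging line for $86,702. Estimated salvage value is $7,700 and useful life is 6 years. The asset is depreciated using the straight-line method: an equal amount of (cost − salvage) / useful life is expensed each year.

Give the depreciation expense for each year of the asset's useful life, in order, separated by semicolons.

$13,167; $13,167; $13,167; $13,167; $13,167; $13,167

Depreciable base = $86,702 − $7,700 = $79,002.
Annual expense = $79,002 / 6 = $13,167.
End of year 1: book value $73,535.
End of year 2: book value $60,368.
End of year 3: book value $47,201.
End of year 4: book value $34,034.
End of year 5: book value $20,867.
End of year 6: book value $7,700.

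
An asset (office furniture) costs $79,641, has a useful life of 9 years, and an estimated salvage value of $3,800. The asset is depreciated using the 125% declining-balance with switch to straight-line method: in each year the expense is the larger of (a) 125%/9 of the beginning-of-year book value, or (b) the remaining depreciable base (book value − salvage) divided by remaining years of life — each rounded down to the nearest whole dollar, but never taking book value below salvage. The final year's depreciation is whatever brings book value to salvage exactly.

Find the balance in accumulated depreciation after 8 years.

Depreciable base = $79,641 − $3,800 = $75,841.
Year 1: DB = ⌊$79,641 × 125%/9⌋ = $11,061; SL = ⌊$75,841/9⌋ = $8,426 → take DB $11,061. Book value $68,580.
Year 2: DB = ⌊$68,580 × 125%/9⌋ = $9,525; SL = ⌊$64,780/8⌋ = $8,097 → take DB $9,525. Book value $59,055.
Year 3: DB = ⌊$59,055 × 125%/9⌋ = $8,202; SL = ⌊$55,255/7⌋ = $7,893 → take DB $8,202. Book value $50,853.
Year 4: DB = ⌊$50,853 × 125%/9⌋ = $7,062; SL = ⌊$47,053/6⌋ = $7,842 → take SL $7,842. Book value $43,011.
Year 5: DB = ⌊$43,011 × 125%/9⌋ = $5,973; SL = ⌊$39,211/5⌋ = $7,842 → take SL $7,842. Book value $35,169.
Year 6: DB = ⌊$35,169 × 125%/9⌋ = $4,884; SL = ⌊$31,369/4⌋ = $7,842 → take SL $7,842. Book value $27,327.
Year 7: DB = ⌊$27,327 × 125%/9⌋ = $3,795; SL = ⌊$23,527/3⌋ = $7,842 → take SL $7,842. Book value $19,485.
Year 8: DB = ⌊$19,485 × 125%/9⌋ = $2,706; SL = ⌊$15,685/2⌋ = $7,842 → take SL $7,842. Book value $11,643.
Accumulated through year 8 = $79,641 − $11,643 = $67,998.

$67,998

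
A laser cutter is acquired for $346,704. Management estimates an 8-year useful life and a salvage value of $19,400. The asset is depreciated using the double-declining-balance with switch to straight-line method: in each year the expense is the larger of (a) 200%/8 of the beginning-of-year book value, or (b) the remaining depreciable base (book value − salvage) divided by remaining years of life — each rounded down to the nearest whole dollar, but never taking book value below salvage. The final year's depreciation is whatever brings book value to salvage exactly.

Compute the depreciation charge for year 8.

$20,959

Depreciable base = $346,704 − $19,400 = $327,304.
Year 1: DB = ⌊$346,704 × 200%/8⌋ = $86,676; SL = ⌊$327,304/8⌋ = $40,913 → take DB $86,676. Book value $260,028.
Year 2: DB = ⌊$260,028 × 200%/8⌋ = $65,007; SL = ⌊$240,628/7⌋ = $34,375 → take DB $65,007. Book value $195,021.
Year 3: DB = ⌊$195,021 × 200%/8⌋ = $48,755; SL = ⌊$175,621/6⌋ = $29,270 → take DB $48,755. Book value $146,266.
Year 4: DB = ⌊$146,266 × 200%/8⌋ = $36,566; SL = ⌊$126,866/5⌋ = $25,373 → take DB $36,566. Book value $109,700.
Year 5: DB = ⌊$109,700 × 200%/8⌋ = $27,425; SL = ⌊$90,300/4⌋ = $22,575 → take DB $27,425. Book value $82,275.
Year 6: DB = ⌊$82,275 × 200%/8⌋ = $20,568; SL = ⌊$62,875/3⌋ = $20,958 → take SL $20,958. Book value $61,317.
Year 7: DB = ⌊$61,317 × 200%/8⌋ = $15,329; SL = ⌊$41,917/2⌋ = $20,958 → take SL $20,958. Book value $40,359.
Year 8 (final): $40,359 − $19,400 = $20,959. Book value $19,400.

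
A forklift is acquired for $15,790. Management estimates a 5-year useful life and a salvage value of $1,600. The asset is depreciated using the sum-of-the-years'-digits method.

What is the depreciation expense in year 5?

Depreciable base = $15,790 − $1,600 = $14,190.
Sum of the years' digits = 5+4+3+2+1 = 15.
Year 1: $14,190 × 5/15 = $4,730. Book value $11,060.
Year 2: $14,190 × 4/15 = $3,784. Book value $7,276.
Year 3: $14,190 × 3/15 = $2,838. Book value $4,438.
Year 4: $14,190 × 2/15 = $1,892. Book value $2,546.
Year 5: $14,190 × 1/15 = $946. Book value $1,600.

$946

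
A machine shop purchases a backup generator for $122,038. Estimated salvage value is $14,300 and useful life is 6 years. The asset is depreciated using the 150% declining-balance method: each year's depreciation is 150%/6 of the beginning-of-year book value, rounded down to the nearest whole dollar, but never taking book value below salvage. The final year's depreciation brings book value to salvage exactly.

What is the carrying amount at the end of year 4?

$38,615

Depreciable base = $122,038 − $14,300 = $107,738.
Year 1: ⌊$122,038 × 150%/6⌋ = $30,509. Book value $91,529.
Year 2: ⌊$91,529 × 150%/6⌋ = $22,882. Book value $68,647.
Year 3: ⌊$68,647 × 150%/6⌋ = $17,161. Book value $51,486.
Year 4: ⌊$51,486 × 150%/6⌋ = $12,871. Book value $38,615.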